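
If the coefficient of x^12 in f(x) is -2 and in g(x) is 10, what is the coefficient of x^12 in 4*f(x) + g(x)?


Scalar multiplication scales coefficients: 4 * -2 = -8.
Then add the g coefficient: -8 + 10
= 2

2


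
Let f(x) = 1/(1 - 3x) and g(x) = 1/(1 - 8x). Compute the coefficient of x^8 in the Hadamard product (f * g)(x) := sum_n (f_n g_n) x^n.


f has coefficients f_k = 3^k and g has coefficients g_k = 8^k, so the Hadamard product has coefficient (f*g)_k = 3^k * 8^k = 24^k.
For k = 8: 24^8 = 110075314176.

110075314176


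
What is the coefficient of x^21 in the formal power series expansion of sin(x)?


The Maclaurin series is sin(t) = sum_{k>=0} (-1)^k t^(2k+1) / (2k+1)!, so substituting t = x, only odd powers of x are nonzero, with coefficient of x^(2k+1) equal to (-1)^k / (2k+1)!.
Write 21 = 2*10 + 1, giving the coefficient (-1)^10 / 21! = 1/51090942171709440000 = 1/51090942171709440000.

1/51090942171709440000


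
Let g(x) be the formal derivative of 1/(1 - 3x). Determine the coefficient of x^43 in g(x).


Differentiate termwise: d/dx sum_{k>=0} 3^k x^k = sum_{k>=1} k 3^k x^(k-1) = sum_{j>=0} (j+1) 3^(j+1) x^j.
Equivalently, d/dx [1/(1 - 3x)] = 3/(1 - 3x)^2.
For j = 43: 44 * 3^44 = 44 * 984770902183611232881 = 43329919696078894246764.

43329919696078894246764


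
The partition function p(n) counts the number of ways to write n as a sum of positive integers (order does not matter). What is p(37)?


Using the generating function prod_{k>=1} 1/(1-x^k), we compute p(37).
By dynamic programming over parts 1 through 37:
p(37) = 21637

21637


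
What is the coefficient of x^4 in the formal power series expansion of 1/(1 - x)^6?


The expansion 1/(1 - x)^r = sum_{k>=0} C(k + r - 1, r - 1) x^k follows from the multiset / negative-binomial theorem (or from repeated differentiation of the geometric series).
For r = 6 and k = 4:
C(9, 5) = 362880 / (120 * 24) = 126.

126


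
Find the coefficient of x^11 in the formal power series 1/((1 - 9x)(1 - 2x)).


By partial fractions or Cauchy convolution:
The coefficient equals sum_{k=0}^{11} 9^k * 2^(11-k).
= 40347076055

40347076055


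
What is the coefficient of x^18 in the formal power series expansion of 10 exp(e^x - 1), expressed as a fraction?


exp(e^x - 1) is the exponential generating function for the Bell numbers Bell_k: exp(e^x - 1) = sum_{k>=0} Bell_k x^k / k!.
So the coefficient of x^18 in 10 exp(e^x - 1) is 10 Bell_18 / 18!.
Computing: Bell_18 = 682076806159 and 18! = 6402373705728000, giving
10 * 682076806159/6402373705728000 = 97439543737/91462481510400.

97439543737/91462481510400


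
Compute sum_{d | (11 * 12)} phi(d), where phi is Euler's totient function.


First, 11 * 12 = 132. One classical identity is sum_{d | n} phi(d) = n (each k in [1, n] has a unique gcd with n, and among the k's with gcd(k, n) = n/d there are phi(d) of them). So the sum equals 132. We also verify directly:
Divisors of 132: 1, 2, 3, 4, 6, 11, 12, 22, 33, 44, 66, 132.
phi values: 1, 1, 2, 2, 2, 10, 4, 10, 20, 20, 20, 40.
Sum = 132.

132


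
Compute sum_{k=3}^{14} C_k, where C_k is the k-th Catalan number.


C_3 through C_14: 5, 14, 42, 132, 429, 1430, 4862, 16796, 58786, 208012, 742900, 2674440
Sum = 5 + 14 + 42 + 132 + 429 + 1430 + 4862 + 16796 + 58786 + 208012 + 742900 + 2674440
= 3707848

3707848


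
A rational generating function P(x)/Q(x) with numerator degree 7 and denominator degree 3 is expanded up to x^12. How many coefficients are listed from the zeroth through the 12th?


Expanding up to x^12 gives the coefficients for x^0, x^1, ..., x^12.
That is 12 + 1 = 13 coefficients in total.

13


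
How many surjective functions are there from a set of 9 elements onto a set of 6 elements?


By inclusion-exclusion on which target elements are missed, the number of surjections from an n-set onto a k-set is
surj(n, k) = sum_{j=0}^{k} (-1)^j C(k, j) (k - j)^n.
Equivalently surj(n, k) = k! * S(n, k), where S(n, k) is the Stirling number of the second kind.
For n = 9, k = 6:
S(9, 6) = 2646, so
surj = 6! * 2646 = 720 * 2646 = 1905120.

1905120


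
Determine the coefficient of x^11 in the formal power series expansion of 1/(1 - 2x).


The geometric series identity gives 1/(1 - c x) = sum_{k>=0} c^k x^k, so the coefficient of x^k is c^k.
Here c = 2 and k = 11.
Computing: 2^11 = 2048

2048


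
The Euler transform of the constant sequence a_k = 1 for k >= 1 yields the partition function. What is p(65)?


The Euler transform converts the sequence a_k = 1 into the number of integer partitions.
Using the recurrence or dynamic programming:
p(65) = 2012558

2012558


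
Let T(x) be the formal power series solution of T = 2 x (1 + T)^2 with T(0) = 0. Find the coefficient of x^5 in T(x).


Apply the Lagrange inversion formula: if T = 2 x * phi(T) with phi(t) = (1 + t)^2, then [x^n] T = 2^n * (1/n) [t^(n-1)] phi(t)^n = 2^n * (1/n) [t^(n-1)] (1 + t)^(2n) = 2^n * (1/n) C(2n, n-1).
Using the identity C(2n, n-1) = C(2n, n) * n / (n+1), the unscaled factor equals C(2n, n) / (n+1) = C_n, the n-th Catalan number.
For n = 5: C_5 = C(10, 5) / 6 = 252/6 = 42.
With the 2^5 = 32 factor, the coefficient is 32 * 42 = 1344.

1344


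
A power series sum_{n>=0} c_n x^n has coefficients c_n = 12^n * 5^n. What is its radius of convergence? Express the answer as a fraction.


By the root test (Cauchy-Hadamard), the radius is R = 1 / limsup_n |c_n|^(1/n).
Here |c_n|^(1/n) = (12^n * 5^n)^(1/n) = 12 * 5 = 60 for all n.
So R = 1/60 = 1/60.

1/60


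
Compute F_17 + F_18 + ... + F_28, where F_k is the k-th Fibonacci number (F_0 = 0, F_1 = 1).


Use the identity sum_{k=0}^{N} F_k = F_{N+2} - 1 (which follows from F_{k+2} - F_{k+1} = F_k). Then
sum_{k=17}^{28} F_k = (F_{30} - 1) - (F_{18} - 1) = F_{30} - F_{18}.
Computing: F_{30} = 832040, F_{18} = 2584, so
Sum = 832040 - 2584 = 829456.

829456


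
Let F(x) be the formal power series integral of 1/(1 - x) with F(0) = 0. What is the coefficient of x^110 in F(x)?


1/(1 - x) = sum_{k>=0} x^k. Integrating termwise and using F(0) = 0 gives
F(x) = sum_{k>=0} x^(k+1) / (k+1) = sum_{m>=1} x^m / m = -ln(1 - x).
So the coefficient of x^110 is 1/110 = 1/110.

1/110


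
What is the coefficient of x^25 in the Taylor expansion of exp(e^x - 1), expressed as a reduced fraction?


exp(e^x - 1) = sum_{k>=0} Bell_k x^k / k!, where Bell_k is the k-th Bell number.
So the coefficient of x^25 is Bell_25 / 25!.
Computing: Bell_25 = 4638590332229999353 and 25! = 15511210043330985984000000, giving
4638590332229999353/15511210043330985984000000 = 356814640940769181/1193170003333152768000000.

356814640940769181/1193170003333152768000000


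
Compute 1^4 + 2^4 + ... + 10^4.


This power sum has a closed form given by Faulhaber's formula
sum_{k=1}^{m} k^p = (1 / (p + 1)) * sum_{j=0}^{p} C(p + 1, j) B_j m^(p + 1 - j),
but for small m direct computation is fastest:
1 + 16 + 81 + 256 + 625 + 1296 + 2401 + 4096 + 6561 + 10000 = 25333.

25333


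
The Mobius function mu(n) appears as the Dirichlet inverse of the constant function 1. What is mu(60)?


60 has a squared prime factor, so mu(60) = 0.
Factorization reveals a repeated prime.

0


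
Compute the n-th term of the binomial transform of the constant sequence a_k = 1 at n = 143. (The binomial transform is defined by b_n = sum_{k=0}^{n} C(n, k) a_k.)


With a_k = 1 for all k, b_n = sum_{k=0}^{n} C(n, k) = 2^n by the binomial theorem.
For n = 143: 2^143 = 11150372599265311570767859136324180752990208.

11150372599265311570767859136324180752990208


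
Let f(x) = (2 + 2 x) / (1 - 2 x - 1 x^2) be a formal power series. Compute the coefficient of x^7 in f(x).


Write f(x) = sum_{k>=0} a_k x^k. Multiplying both sides by 1 - 2 x - 1 x^2 gives
(1 - 2 x - 1 x^2) sum_{k>=0} a_k x^k = 2 + 2 x.
Matching coefficients:
 x^0: a_0 = 2
 x^1: a_1 - 2 a_0 = 2  =>  a_1 = 2*2 + 2 = 6
 x^k (k >= 2): a_k = 2 a_{k-1} + 1 a_{k-2}.
Iterating: a_2 = 14, a_3 = 34, a_4 = 82, a_5 = 198, a_6 = 478, a_7 = 1154.
So the coefficient of x^7 is 1154.

1154


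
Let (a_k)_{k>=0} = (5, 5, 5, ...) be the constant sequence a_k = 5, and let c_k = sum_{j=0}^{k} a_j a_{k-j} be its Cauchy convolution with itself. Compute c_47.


Since a_j = 5 for all j >= 0, the convolution sum becomes
c_k = sum_{j=0}^{k} 5 * 5 = 25 * (k + 1).
Equivalently, the generating function of (a_k) is 5/(1 - x) and its square is 25/(1 - x)^2 = sum_{k>=0} 25(k + 1) x^k.
For k = 47: 25 * 48 = 1200.

1200


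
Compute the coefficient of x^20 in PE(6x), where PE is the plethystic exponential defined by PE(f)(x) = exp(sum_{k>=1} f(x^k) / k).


With f(x) = 6x, the exponent is sum_{k>=1} 6 x^k / k = 6 * (-ln(1 - x)). Exponentiating:
PE(6x) = exp(-6 ln(1 - x)) = 1/(1 - x)^6.
By the negative binomial expansion, [x^n] 1/(1 - x)^6 = C(n + 5, 5).
For n = 20: C(25, 5) = 53130.

53130


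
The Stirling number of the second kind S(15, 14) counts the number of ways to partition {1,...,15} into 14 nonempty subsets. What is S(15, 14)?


Using the explicit formula S(n,k) = (1/k!) sum_{j=0}^{k} (-1)^(k-j) C(k,j) j^n:
S(15, 14) = 105
Equivalently, S(n,k) is n! times the coefficient of x^n in the EGF (e^x - 1)^k / k!.

105


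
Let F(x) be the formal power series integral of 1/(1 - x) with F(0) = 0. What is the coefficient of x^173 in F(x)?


1/(1 - x) = sum_{k>=0} x^k. Integrating termwise and using F(0) = 0 gives
F(x) = sum_{k>=0} x^(k+1) / (k+1) = sum_{m>=1} x^m / m = -ln(1 - x).
So the coefficient of x^173 is 1/173 = 1/173.

1/173


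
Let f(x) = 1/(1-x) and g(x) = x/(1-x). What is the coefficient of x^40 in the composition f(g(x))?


First simplify the composition: f(g(x)) = 1/(1 - x/(1-x)) = (1-x)/((1-x) - x) = (1-x)/(1-2x).
Now extract the coefficient. Write (1-x)/(1-2x) = 1/(1-2x) - x/(1-2x).
The coefficient of x^n in 1/(1-2x) is 2^n, and in x/(1-2x) is 2^(n-1) (for n >= 1).
So the coefficient of x^40 is 2^40 - 2^39 = 1099511627776 - 549755813888 = 549755813888.

549755813888


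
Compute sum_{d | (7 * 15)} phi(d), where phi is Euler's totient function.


First, 7 * 15 = 105. One classical identity is sum_{d | n} phi(d) = n (each k in [1, n] has a unique gcd with n, and among the k's with gcd(k, n) = n/d there are phi(d) of them). So the sum equals 105. We also verify directly:
Divisors of 105: 1, 3, 5, 7, 15, 21, 35, 105.
phi values: 1, 2, 4, 6, 8, 12, 24, 48.
Sum = 105.

105


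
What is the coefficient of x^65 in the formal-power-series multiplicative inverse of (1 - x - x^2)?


Let the inverse be f(x) = sum_{k>=0} a_k x^k. From f(x) * (1 - x - x^2) = 1 and matching coefficients:
 x^0: a_0 = 1.
 x^1: a_1 - a_0 = 0, so a_1 = 1.
 x^k (k >= 2): a_k - a_{k-1} - a_{k-2} = 0, i.e. a_k = a_{k-1} + a_{k-2}.
This is the Fibonacci-type recurrence shifted so that a_0 = a_1 = 1.
Iterating: a_0=1, a_1=1, a_2=2, a_3=3, a_4=5, a_5=8, a_6=13, a_7=21, a_8=34, a_9=55, ...
a_65 = 27777890035288.

27777890035288


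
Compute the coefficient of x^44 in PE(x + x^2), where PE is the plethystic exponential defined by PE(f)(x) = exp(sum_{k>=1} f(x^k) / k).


With f(x) = x + x^2, the exponent is sum_{k>=1} (x^k + x^(2k)) / k = -ln(1 - x) - ln(1 - x^2). Exponentiating:
PE(x + x^2) = 1 / ((1 - x)(1 - x^2)).
This is the generating function for partitions of n into parts of size 1 or 2. The number of 2's can be any j in 0..22, and the rest are 1's, so
[x^44] = floor(44/2) + 1 = 23.

23


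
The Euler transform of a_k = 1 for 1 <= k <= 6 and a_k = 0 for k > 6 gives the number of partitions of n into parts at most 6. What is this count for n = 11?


Partitions of 11 into parts at most 6:
Using generating function (1-x)^(-1)(1-x^2)^(-1)...(1-x^6)^(-1),
the coefficient of x^11 = 44

44


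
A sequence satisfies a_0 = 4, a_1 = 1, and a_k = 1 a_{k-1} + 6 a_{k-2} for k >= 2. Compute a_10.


The characteristic equation is t^2 - 1 t - 6 = 0, with roots r_1 = 3 and r_2 = -2 (so c_1 = r_1 + r_2, c_2 = -r_1 r_2 as required).
One can use the closed form a_n = A r_1^n + B r_2^n, but direct iteration is more reliable:
a_0 = 4, a_1 = 1, a_2 = 25, a_3 = 31, a_4 = 181, a_5 = 367, a_6 = 1453, a_7 = 3655, a_8 = 12373, a_9 = 34303, a_10 = 108541.
So a_10 = 108541.

108541


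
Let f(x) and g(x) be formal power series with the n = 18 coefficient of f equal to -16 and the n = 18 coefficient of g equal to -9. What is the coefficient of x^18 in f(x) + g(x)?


Addition of formal power series is termwise.
The coefficient of x^18 in f + g = -16 + -9
= -25

-25


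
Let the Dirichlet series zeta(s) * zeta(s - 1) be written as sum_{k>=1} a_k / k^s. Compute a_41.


Convolution gives a_k = sum_{d | k} d * 1 = sum_{d | k} d = sigma(k), the sum of positive divisors of k.
For k = 41, the divisors are 1, 41, so
sigma(41) = 1 + 41 = 42.

42


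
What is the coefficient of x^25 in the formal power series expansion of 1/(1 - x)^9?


The negative binomial / multiset identity is
1/(1 - x)^r = sum_{k>=0} C(k + r - 1, r - 1) x^k.
Here r = 9 and k = 25, so the coefficient is
C(25 + 8, 8) = C(33, 8)
= 13884156

13884156


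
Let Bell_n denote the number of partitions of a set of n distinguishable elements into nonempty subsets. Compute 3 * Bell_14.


Bell_14 can be computed from the Bell triangle or from Dobinski's identity Bell_n = (1/e) * sum_{k>=0} k^n / k!.
Computing Bell_14 = 190899322.
Then 3 * 190899322 = 572697966.

572697966


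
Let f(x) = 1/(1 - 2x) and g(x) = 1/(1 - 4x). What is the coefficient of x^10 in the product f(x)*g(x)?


The coefficient of x^n in f*g is the Cauchy product: sum_{k=0}^{n} a^k * b^(n-k).
With a=2, b=4, n=10:
sum_{k=0}^{10} 2^k * 4^(10-k)
= 2096128

2096128


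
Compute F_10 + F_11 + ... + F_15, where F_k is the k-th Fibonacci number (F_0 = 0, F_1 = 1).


Use the identity sum_{k=0}^{N} F_k = F_{N+2} - 1 (which follows from F_{k+2} - F_{k+1} = F_k). Then
sum_{k=10}^{15} F_k = (F_{17} - 1) - (F_{11} - 1) = F_{17} - F_{11}.
Computing: F_{17} = 1597, F_{11} = 89, so
Sum = 1597 - 89 = 1508.

1508


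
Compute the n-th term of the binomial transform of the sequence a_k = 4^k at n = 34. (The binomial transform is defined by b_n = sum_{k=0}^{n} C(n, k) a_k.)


With a_k = 4^k, b_n = sum_{k=0}^{n} C(n, k) 4^k = (1 + 4)^n by the binomial theorem.
For n = 34: (1 + 4)^34 = 5^34 = 582076609134674072265625.

582076609134674072265625


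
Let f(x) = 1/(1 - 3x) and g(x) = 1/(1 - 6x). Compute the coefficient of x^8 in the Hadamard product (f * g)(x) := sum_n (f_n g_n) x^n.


f has coefficients f_k = 3^k and g has coefficients g_k = 6^k, so the Hadamard product has coefficient (f*g)_k = 3^k * 6^k = 18^k.
For k = 8: 18^8 = 11019960576.

11019960576


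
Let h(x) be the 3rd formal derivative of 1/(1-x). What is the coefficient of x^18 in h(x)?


Differentiating 3 times: d^3/dx^3 [1/(1-x)] = 3!/(1-x)^4.
The expansion 1/(1-x)^4 = sum_{k>=0} C(k+3, 3) x^k, so the coefficient of x^n in 3!/(1-x)^4 is 3! * C(n+3, 3).
For n = 18: 6 * C(21, 3) = 6 * 1330 = 7980

7980


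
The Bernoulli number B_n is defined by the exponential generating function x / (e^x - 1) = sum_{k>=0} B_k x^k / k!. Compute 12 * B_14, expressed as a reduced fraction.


Bernoulli numbers can also be computed recursively via B_0 = 1 and sum_{j=0}^{m} C(m+1, j) B_j = 0 for m >= 1. Odd-index Bernoulli numbers vanish for k >= 3.
Computing B_14 = 7/6, so 12 * B_14 = 12 * 7/6 = 14.

14


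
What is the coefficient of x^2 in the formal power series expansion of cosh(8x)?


The Maclaurin series is cosh(t) = sum_{m>=0} t^(2m) / (2m)!, so substituting t = 8x, only even powers of x are nonzero, with coefficient of x^(2m) equal to 8^(2m) / (2m)!.
For x^2 the coefficient is 8^2/2! = 64/2 = 32.

32


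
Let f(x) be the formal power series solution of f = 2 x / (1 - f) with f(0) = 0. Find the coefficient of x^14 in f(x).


Apply Lagrange inversion: f = 2 x * phi(f) with phi(t) = 1/(1 - t), so
[x^n] f = 2^n * (1/n) [t^(n-1)] phi(t)^n = 2^n * (1/n) [t^(n-1)] (1 - t)^(-n) = 2^n * (1/n) C(2n - 2, n - 1) = 2^n * C_{n-1}.
For n = 14: C_13 = C(26, 13) / 14 = 10400600/14 = 742900.
With the 2^14 = 16384 factor, the coefficient is 16384 * 742900 = 12171673600.

12171673600


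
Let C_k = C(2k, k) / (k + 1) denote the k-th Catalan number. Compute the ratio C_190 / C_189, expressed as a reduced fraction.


Using C_k = (2k)! / (k! (k+1)!), the ratio C_{k+1}/C_k simplifies to
C_{k+1}/C_k = [(2k+2)! / ((k+1)! (k+2)!)] * [k! (k+1)! / (2k)!]
 = (2k+2)(2k+1) / ((k+1)(k+2)) = 2(2k+1) / (k+2).
For k = 189: 2(2*189 + 1) / (189 + 2) = 758/191 = 758/191.

758/191


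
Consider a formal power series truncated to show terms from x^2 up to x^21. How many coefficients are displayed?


From x^2 to x^21 inclusive, the count is 21 - 2 + 1 = 20.

20


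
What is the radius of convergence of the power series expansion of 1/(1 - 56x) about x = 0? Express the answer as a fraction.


Expanding 1/(1 - 56x) = sum_{k>=0} 56^k x^k, the series converges when |56x| < 1, i.e., |x| < 1/56.
So the radius of convergence is 1/56 = 1/56.

1/56


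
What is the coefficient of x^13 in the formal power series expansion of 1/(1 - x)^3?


The expansion 1/(1 - x)^r = sum_{k>=0} C(k + r - 1, r - 1) x^k follows from the multiset / negative-binomial theorem (or from repeated differentiation of the geometric series).
For r = 3 and k = 13:
C(15, 2) = 1307674368000 / (2 * 6227020800) = 105.

105


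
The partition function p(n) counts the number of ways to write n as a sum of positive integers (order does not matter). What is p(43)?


Using the generating function prod_{k>=1} 1/(1-x^k), we compute p(43).
By dynamic programming over parts 1 through 43:
p(43) = 63261

63261


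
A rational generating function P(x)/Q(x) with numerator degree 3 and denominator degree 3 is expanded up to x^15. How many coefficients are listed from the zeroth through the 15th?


Expanding up to x^15 gives the coefficients for x^0, x^1, ..., x^15.
That is 15 + 1 = 16 coefficients in total.

16


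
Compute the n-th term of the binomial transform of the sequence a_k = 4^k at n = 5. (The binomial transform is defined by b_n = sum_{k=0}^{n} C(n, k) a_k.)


With a_k = 4^k, b_n = sum_{k=0}^{n} C(n, k) 4^k = (1 + 4)^n by the binomial theorem.
For n = 5: (1 + 4)^5 = 5^5 = 3125.

3125


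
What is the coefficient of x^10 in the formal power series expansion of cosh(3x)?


The Maclaurin series is cosh(t) = sum_{m>=0} t^(2m) / (2m)!, so substituting t = 3x, only even powers of x are nonzero, with coefficient of x^(2m) equal to 3^(2m) / (2m)!.
For x^10 the coefficient is 3^10/10! = 59049/3628800 = 729/44800.

729/44800


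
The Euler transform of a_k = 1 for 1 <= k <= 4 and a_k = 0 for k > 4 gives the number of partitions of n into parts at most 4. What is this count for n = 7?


Partitions of 7 into parts at most 4:
Using generating function (1-x)^(-1)(1-x^2)^(-1)...(1-x^4)^(-1),
the coefficient of x^7 = 11

11


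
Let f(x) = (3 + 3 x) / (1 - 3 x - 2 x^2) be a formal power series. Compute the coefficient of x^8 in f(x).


Write f(x) = sum_{k>=0} a_k x^k. Multiplying both sides by 1 - 3 x - 2 x^2 gives
(1 - 3 x - 2 x^2) sum_{k>=0} a_k x^k = 3 + 3 x.
Matching coefficients:
 x^0: a_0 = 3
 x^1: a_1 - 3 a_0 = 3  =>  a_1 = 3*3 + 3 = 12
 x^k (k >= 2): a_k = 3 a_{k-1} + 2 a_{k-2}.
Iterating: a_2 = 42, a_3 = 150, a_4 = 534, a_5 = 1902, a_6 = 6774, a_7 = 24126, a_8 = 85926.
So the coefficient of x^8 is 85926.

85926


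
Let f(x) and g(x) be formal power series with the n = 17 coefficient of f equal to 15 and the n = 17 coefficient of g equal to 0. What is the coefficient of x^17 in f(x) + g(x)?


Addition of formal power series is termwise.
The coefficient of x^17 in f + g = 15 + 0
= 15

15


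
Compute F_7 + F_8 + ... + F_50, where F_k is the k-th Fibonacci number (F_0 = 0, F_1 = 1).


Use the identity sum_{k=0}^{N} F_k = F_{N+2} - 1 (which follows from F_{k+2} - F_{k+1} = F_k). Then
sum_{k=7}^{50} F_k = (F_{52} - 1) - (F_{8} - 1) = F_{52} - F_{8}.
Computing: F_{52} = 32951280099, F_{8} = 21, so
Sum = 32951280099 - 21 = 32951280078.

32951280078


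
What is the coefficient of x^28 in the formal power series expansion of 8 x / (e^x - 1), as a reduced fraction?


The exponential generating function for Bernoulli numbers is
x / (e^x - 1) = sum_{k>=0} B_k x^k / k!.
So the coefficient of x^28 in 8 x / (e^x - 1) is 8 B_28 / 28!.
Computing: B_28 = -23749461029/870, 28! = 304888344611713860501504000000, giving
8 * -23749461029/870 / 304888344611713860501504000000 = -3392780147/4736658210931983189934080000000.

-3392780147/4736658210931983189934080000000


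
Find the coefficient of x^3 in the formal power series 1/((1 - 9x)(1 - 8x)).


By partial fractions or Cauchy convolution:
The coefficient equals sum_{k=0}^{3} 9^k * 8^(3-k).
= 2465

2465


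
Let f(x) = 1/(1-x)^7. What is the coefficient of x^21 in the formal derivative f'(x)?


Differentiate: d/dx [ 1/(1-x)^r ] = r / (1-x)^(r+1).
Here r = 7, so f'(x) = 7 / (1-x)^8.
The expansion of 1/(1-x)^(r+1) has coefficient of x^n equal to C(n+r, r).
So the coefficient of x^21 in f'(x) is
7 * C(28, 7) = 7 * 1184040 = 8288280

8288280


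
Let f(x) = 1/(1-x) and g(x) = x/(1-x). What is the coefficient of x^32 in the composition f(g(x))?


First simplify the composition: f(g(x)) = 1/(1 - x/(1-x)) = (1-x)/((1-x) - x) = (1-x)/(1-2x).
Now extract the coefficient. Write (1-x)/(1-2x) = 1/(1-2x) - x/(1-2x).
The coefficient of x^n in 1/(1-2x) is 2^n, and in x/(1-2x) is 2^(n-1) (for n >= 1).
So the coefficient of x^32 is 2^32 - 2^31 = 4294967296 - 2147483648 = 2147483648.

2147483648


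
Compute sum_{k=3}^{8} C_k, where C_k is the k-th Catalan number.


C_3 through C_8: 5, 14, 42, 132, 429, 1430
Sum = 5 + 14 + 42 + 132 + 429 + 1430
= 2052

2052


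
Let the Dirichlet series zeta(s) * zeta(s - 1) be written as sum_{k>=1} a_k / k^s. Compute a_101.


Convolution gives a_k = sum_{d | k} d * 1 = sum_{d | k} d = sigma(k), the sum of positive divisors of k.
For k = 101, the divisors are 1, 101, so
sigma(101) = 1 + 101 = 102.

102


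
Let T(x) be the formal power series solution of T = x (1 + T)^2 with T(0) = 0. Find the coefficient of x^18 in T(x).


Apply the Lagrange inversion formula: if T = x * phi(T) with phi(t) = (1 + t)^2, then [x^n] T = (1/n) [t^(n-1)] phi(t)^n = (1/n) [t^(n-1)] (1 + t)^(2n) = (1/n) C(2n, n-1).
Using the identity C(2n, n-1) = C(2n, n) * n / (n+1), the unscaled factor equals C(2n, n) / (n+1) = C_n, the n-th Catalan number.
For n = 18: C_18 = C(36, 18) / 19 = 9075135300/19 = 477638700 = 477638700.

477638700


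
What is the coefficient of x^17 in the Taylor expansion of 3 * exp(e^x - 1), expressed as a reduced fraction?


exp(e^x - 1) = sum_{k>=0} Bell_k x^k / k!, where Bell_k is the k-th Bell number.
So the coefficient of x^17 is 3 * Bell_17 / 17!.
Computing: Bell_17 = 82864869804 and 17! = 355687428096000, giving
3 * 82864869804/355687428096000 = 255755771/365933568000.

255755771/365933568000


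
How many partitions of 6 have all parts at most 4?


Using the generating function (1-x)^(-1)(1-x^2)^(-1)...(1-x^4)^(-1),
the coefficient of x^6 counts these restricted partitions.
Result = 9

9


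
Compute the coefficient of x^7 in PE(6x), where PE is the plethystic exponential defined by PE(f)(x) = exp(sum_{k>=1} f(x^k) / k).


With f(x) = 6x, the exponent is sum_{k>=1} 6 x^k / k = 6 * (-ln(1 - x)). Exponentiating:
PE(6x) = exp(-6 ln(1 - x)) = 1/(1 - x)^6.
By the negative binomial expansion, [x^n] 1/(1 - x)^6 = C(n + 5, 5).
For n = 7: C(12, 5) = 792.

792


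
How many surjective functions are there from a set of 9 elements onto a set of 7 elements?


By inclusion-exclusion on which target elements are missed, the number of surjections from an n-set onto a k-set is
surj(n, k) = sum_{j=0}^{k} (-1)^j C(k, j) (k - j)^n.
Equivalently surj(n, k) = k! * S(n, k), where S(n, k) is the Stirling number of the second kind.
For n = 9, k = 7:
S(9, 7) = 462, so
surj = 7! * 462 = 5040 * 462 = 2328480.

2328480


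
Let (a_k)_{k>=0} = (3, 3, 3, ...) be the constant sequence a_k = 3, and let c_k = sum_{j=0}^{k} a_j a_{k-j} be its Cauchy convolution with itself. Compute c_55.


Since a_j = 3 for all j >= 0, the convolution sum becomes
c_k = sum_{j=0}^{k} 3 * 3 = 9 * (k + 1).
Equivalently, the generating function of (a_k) is 3/(1 - x) and its square is 9/(1 - x)^2 = sum_{k>=0} 9(k + 1) x^k.
For k = 55: 9 * 56 = 504.

504


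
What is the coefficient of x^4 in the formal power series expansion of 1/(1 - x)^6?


The negative binomial / multiset identity is
1/(1 - x)^r = sum_{k>=0} C(k + r - 1, r - 1) x^k.
Here r = 6 and k = 4, so the coefficient is
C(4 + 5, 5) = C(9, 5)
= 126

126


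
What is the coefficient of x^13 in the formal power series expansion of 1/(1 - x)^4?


The expansion 1/(1 - x)^r = sum_{k>=0} C(k + r - 1, r - 1) x^k follows from the multiset / negative-binomial theorem (or from repeated differentiation of the geometric series).
For r = 4 and k = 13:
C(16, 3) = 20922789888000 / (6 * 6227020800) = 560.

560


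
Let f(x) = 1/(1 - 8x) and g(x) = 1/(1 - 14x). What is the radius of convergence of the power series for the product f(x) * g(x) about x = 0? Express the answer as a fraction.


The radius of 1/(1 - 8x) is 1/8 (nearest singularity at x = 1/8), and the radius of 1/(1 - 14x) is 1/14.
The product f(x)*g(x) = 1/((1 - 8x)(1 - 14x)) has singularities at both 1/8 and 1/14, so its radius of convergence is the distance to the nearest one:
min(1/8, 1/14) = 1/14.

1/14


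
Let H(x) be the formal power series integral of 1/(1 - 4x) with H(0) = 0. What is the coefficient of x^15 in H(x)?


1/(1 - 4x) = sum_{k>=0} 4^k x^k. Integrating termwise with H(0) = 0:
H(x) = sum_{k>=0} 4^k x^(k+1) / (k+1) = sum_{m>=1} 4^(m-1) x^m / m.
For m = 15: 4^14/15 = 268435456/15 = 268435456/15.

268435456/15


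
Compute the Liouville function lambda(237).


The Liouville function is lambda(k) = (-1)^Omega(k), where Omega(k) counts the prime factors of k with multiplicity.
Factoring: 237 = 3 * 79, so Omega(237) = 2.
lambda(237) = (-1)^2 = 1.

1


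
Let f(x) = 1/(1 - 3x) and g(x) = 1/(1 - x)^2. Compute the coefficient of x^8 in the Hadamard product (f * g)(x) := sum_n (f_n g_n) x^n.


f has coefficients f_k = 3^k. For g = 1/(1 - x)^2 the coefficient is g_k = C(k + 1, 1) = k + 1. The Hadamard coefficient is (f * g)_k = 3^k * (k + 1).
For k = 8: 3^8 * 9 = 6561 * 9 = 59049.

59049


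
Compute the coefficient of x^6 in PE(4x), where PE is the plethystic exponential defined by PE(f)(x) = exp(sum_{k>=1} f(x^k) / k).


With f(x) = 4x, the exponent is sum_{k>=1} 4 x^k / k = 4 * (-ln(1 - x)). Exponentiating:
PE(4x) = exp(-4 ln(1 - x)) = 1/(1 - x)^4.
By the negative binomial expansion, [x^n] 1/(1 - x)^4 = C(n + 3, 3).
For n = 6: C(9, 3) = 84.

84


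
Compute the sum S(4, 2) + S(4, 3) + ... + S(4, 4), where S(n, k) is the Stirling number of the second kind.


By definition, S(n, k) counts partitions of an n-set into exactly k nonempty blocks.
Computing row n = 4 for k = 2..4:
S(4, k): 7, 6, 1
Sum = 14.

14


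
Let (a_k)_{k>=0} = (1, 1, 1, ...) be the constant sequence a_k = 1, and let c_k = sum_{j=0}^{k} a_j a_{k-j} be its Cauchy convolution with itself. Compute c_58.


Since a_j = 1 for all j >= 0, the convolution sum becomes
c_k = sum_{j=0}^{k} 1 * 1 = 1 * (k + 1).
Equivalently, the generating function of (a_k) is 1/(1 - x) and its square is 1/(1 - x)^2 = sum_{k>=0} 1(k + 1) x^k.
For k = 58: 1 * 59 = 59.

59


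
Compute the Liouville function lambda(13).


The Liouville function is lambda(k) = (-1)^Omega(k), where Omega(k) counts the prime factors of k with multiplicity.
Factoring: 13 = 13, so Omega(13) = 1.
lambda(13) = (-1)^1 = -1.

-1


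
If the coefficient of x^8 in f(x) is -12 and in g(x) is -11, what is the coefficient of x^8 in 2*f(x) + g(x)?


Scalar multiplication scales coefficients: 2 * -12 = -24.
Then add the g coefficient: -24 + -11
= -35

-35


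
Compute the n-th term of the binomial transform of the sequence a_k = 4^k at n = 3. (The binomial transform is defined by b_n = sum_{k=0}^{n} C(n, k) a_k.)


With a_k = 4^k, b_n = sum_{k=0}^{n} C(n, k) 4^k = (1 + 4)^n by the binomial theorem.
For n = 3: (1 + 4)^3 = 5^3 = 125.

125


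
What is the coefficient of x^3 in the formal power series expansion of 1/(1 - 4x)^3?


The general identity 1/(1 - c x)^r = sum_{k>=0} c^k C(k + r - 1, r - 1) x^k follows by substituting y = c x into 1/(1 - y)^r = sum_{k>=0} C(k + r - 1, r - 1) y^k.
For c = 4, r = 3, k = 3:
4^3 * C(5, 2) = 64 * 10 = 640.

640


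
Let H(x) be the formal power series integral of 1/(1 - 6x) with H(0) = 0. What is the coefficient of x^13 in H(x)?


1/(1 - 6x) = sum_{k>=0} 6^k x^k. Integrating termwise with H(0) = 0:
H(x) = sum_{k>=0} 6^k x^(k+1) / (k+1) = sum_{m>=1} 6^(m-1) x^m / m.
For m = 13: 6^12/13 = 2176782336/13 = 2176782336/13.

2176782336/13


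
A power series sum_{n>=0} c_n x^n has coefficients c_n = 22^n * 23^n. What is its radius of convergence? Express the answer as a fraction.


By the root test (Cauchy-Hadamard), the radius is R = 1 / limsup_n |c_n|^(1/n).
Here |c_n|^(1/n) = (22^n * 23^n)^(1/n) = 22 * 23 = 506 for all n.
So R = 1/506 = 1/506.

1/506


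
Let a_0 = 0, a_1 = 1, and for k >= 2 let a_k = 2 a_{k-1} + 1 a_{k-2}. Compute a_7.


Iterating the recurrence forward:
a_0 = 0
a_1 = 1
a_2 = 2*1 + 1*0 = 2
a_3 = 2*2 + 1*1 = 5
a_4 = 2*5 + 1*2 = 12
a_5 = 2*12 + 1*5 = 29
a_6 = 2*29 + 1*12 = 70
a_7 = 2*70 + 1*29 = 169
So a_7 = 169.

169


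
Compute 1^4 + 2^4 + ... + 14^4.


This power sum has a closed form given by Faulhaber's formula
sum_{k=1}^{m} k^p = (1 / (p + 1)) * sum_{j=0}^{p} C(p + 1, j) B_j m^(p + 1 - j),
but for small m direct computation is fastest:
1 + 16 + 81 + 256 + 625 + 1296 + 2401 + 4096 + 6561 + 10000 + 14641 + 20736 + 28561 + 38416 = 127687.

127687


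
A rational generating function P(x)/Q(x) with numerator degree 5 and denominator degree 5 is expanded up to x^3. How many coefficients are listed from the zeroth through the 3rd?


Expanding up to x^3 gives the coefficients for x^0, x^1, ..., x^3.
That is 3 + 1 = 4 coefficients in total.

4


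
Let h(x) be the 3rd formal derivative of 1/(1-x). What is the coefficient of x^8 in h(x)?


Differentiating 3 times: d^3/dx^3 [1/(1-x)] = 3!/(1-x)^4.
The expansion 1/(1-x)^4 = sum_{k>=0} C(k+3, 3) x^k, so the coefficient of x^n in 3!/(1-x)^4 is 3! * C(n+3, 3).
For n = 8: 6 * C(11, 3) = 6 * 165 = 990

990


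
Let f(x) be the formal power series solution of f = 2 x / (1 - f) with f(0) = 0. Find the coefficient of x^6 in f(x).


Apply Lagrange inversion: f = 2 x * phi(f) with phi(t) = 1/(1 - t), so
[x^n] f = 2^n * (1/n) [t^(n-1)] phi(t)^n = 2^n * (1/n) [t^(n-1)] (1 - t)^(-n) = 2^n * (1/n) C(2n - 2, n - 1) = 2^n * C_{n-1}.
For n = 6: C_5 = C(10, 5) / 6 = 252/6 = 42.
With the 2^6 = 64 factor, the coefficient is 64 * 42 = 2688.

2688


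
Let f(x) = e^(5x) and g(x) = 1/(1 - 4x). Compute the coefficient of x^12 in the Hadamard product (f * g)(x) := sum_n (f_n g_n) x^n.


Expanding: f_k = 5^k/k! (from e^(5x)) and g_k = 4^k (from 1/(1 - 4x)). So the Hadamard coefficient (f * g)_k = 5^k 4^k / k! = (20)^k / k!.
For k = 12: 20^12/12! = 4096000000000000/479001600 = 160000000000/18711.

160000000000/18711


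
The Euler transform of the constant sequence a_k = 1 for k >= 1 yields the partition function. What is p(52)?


The Euler transform converts the sequence a_k = 1 into the number of integer partitions.
Using the recurrence or dynamic programming:
p(52) = 281589

281589


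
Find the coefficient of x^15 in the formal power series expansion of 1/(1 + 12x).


Write 1/(1 + c x) = 1/(1 - (-c) x) and apply the geometric-series identity
1/(1 - y) = sum_{k>=0} y^k to get 1/(1 + c x) = sum_{k>=0} (-c)^k x^k.
So the coefficient of x^k is (-c)^k = (-1)^k * c^k.
Here c = 12 and k = 15:
(-12)^15 = -1 * 15407021574586368 = -15407021574586368

-15407021574586368


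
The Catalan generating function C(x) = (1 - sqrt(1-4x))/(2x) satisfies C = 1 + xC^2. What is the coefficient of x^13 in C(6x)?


Substituting x -> 6x scales the n-th coefficient by 6^n, so [x^13] C(6x) = 6^13 * C_13.
C_13 = C(2*13, 13)/(14) = 10400600/14 = 742900.
So 6^13 * 742900 = 13060694016 * 742900 = 9702789584486400.

9702789584486400


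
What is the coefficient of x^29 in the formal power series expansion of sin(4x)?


The Maclaurin series is sin(t) = sum_{k>=0} (-1)^k t^(2k+1) / (2k+1)!, so substituting t = 4x, only odd powers of x are nonzero, with coefficient of x^(2k+1) equal to (-1)^k 4^(2k+1) / (2k+1)!.
Write 29 = 2*14 + 1, giving the coefficient (-1)^14 * 4^29 / 29! = 288230376151711744/8841761993739701954543616000000 = 8589934592/263505041412702261046875.

8589934592/263505041412702261046875


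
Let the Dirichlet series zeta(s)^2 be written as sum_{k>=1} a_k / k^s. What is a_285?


The Dirichlet convolution of the constant function 1 with itself gives (1 * 1)(k) = sum_{d | k} 1 = d(k), the number of positive divisors of k.
Since zeta(s) = sum_{k>=1} 1/k^s, we have zeta(s)^2 = sum_{k>=1} d(k)/k^s, so a_k = d(k).
For k = 285: the divisors are 1, 3, 5, 15, 19, 57, 95, 285.
Count = 8.

8


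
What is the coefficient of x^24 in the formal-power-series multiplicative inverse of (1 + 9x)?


The inverse is 1/(1 + 9x). Apply the geometric identity 1/(1 - y) = sum_{k>=0} y^k with y = -9x:
1/(1 + 9x) = sum_{k>=0} (-9)^k x^k.
So the coefficient of x^24 is (-9)^24 = 79766443076872509863361.

79766443076872509863361


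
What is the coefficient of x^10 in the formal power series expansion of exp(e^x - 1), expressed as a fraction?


exp(e^x - 1) is the exponential generating function for the Bell numbers Bell_k: exp(e^x - 1) = sum_{k>=0} Bell_k x^k / k!.
So the coefficient of x^10 in exp(e^x - 1) is Bell_10 / 10!.
Computing: Bell_10 = 115975 and 10! = 3628800, giving
115975/3628800 = 4639/145152.

4639/145152


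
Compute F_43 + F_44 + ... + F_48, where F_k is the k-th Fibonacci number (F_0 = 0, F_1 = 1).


Use the identity sum_{k=0}^{N} F_k = F_{N+2} - 1 (which follows from F_{k+2} - F_{k+1} = F_k). Then
sum_{k=43}^{48} F_k = (F_{50} - 1) - (F_{44} - 1) = F_{50} - F_{44}.
Computing: F_{50} = 12586269025, F_{44} = 701408733, so
Sum = 12586269025 - 701408733 = 11884860292.

11884860292


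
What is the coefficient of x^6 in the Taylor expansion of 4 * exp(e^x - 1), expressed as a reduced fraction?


exp(e^x - 1) = sum_{k>=0} Bell_k x^k / k!, where Bell_k is the k-th Bell number.
So the coefficient of x^6 is 4 * Bell_6 / 6!.
Computing: Bell_6 = 203 and 6! = 720, giving
4 * 203/720 = 203/180.

203/180


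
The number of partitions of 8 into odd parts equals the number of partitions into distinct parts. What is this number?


Computing partitions of 8 into odd parts (1, 3, 5, ...):
Using the generating function prod_{k>=0} 1/(1-x^(2k+1)),
the count is 6

6


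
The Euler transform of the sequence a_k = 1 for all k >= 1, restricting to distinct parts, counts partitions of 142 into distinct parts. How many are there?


Partitions of 142 into distinct parts can be computed via generating function.
Product (1+x)(1+x^2)(1+x^3)...
The coefficient of x^142 = 11086968

11086968


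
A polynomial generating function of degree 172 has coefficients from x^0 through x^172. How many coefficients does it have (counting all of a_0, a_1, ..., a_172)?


A polynomial of degree 172 takes the form a_0 + a_1 x + ... + a_172 x^172.
The number of coefficients is 172 + 1 = 173.

173


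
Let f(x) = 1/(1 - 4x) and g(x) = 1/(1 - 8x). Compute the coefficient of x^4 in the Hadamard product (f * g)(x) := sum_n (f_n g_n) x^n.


f has coefficients f_k = 4^k and g has coefficients g_k = 8^k, so the Hadamard product has coefficient (f*g)_k = 4^k * 8^k = 32^k.
For k = 4: 32^4 = 1048576.

1048576


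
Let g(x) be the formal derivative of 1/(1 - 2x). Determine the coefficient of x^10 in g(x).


Differentiate termwise: d/dx sum_{k>=0} 2^k x^k = sum_{k>=1} k 2^k x^(k-1) = sum_{j>=0} (j+1) 2^(j+1) x^j.
Equivalently, d/dx [1/(1 - 2x)] = 2/(1 - 2x)^2.
For j = 10: 11 * 2^11 = 11 * 2048 = 22528.

22528


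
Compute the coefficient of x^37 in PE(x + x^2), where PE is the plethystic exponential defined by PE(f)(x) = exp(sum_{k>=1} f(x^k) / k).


With f(x) = x + x^2, the exponent is sum_{k>=1} (x^k + x^(2k)) / k = -ln(1 - x) - ln(1 - x^2). Exponentiating:
PE(x + x^2) = 1 / ((1 - x)(1 - x^2)).
This is the generating function for partitions of n into parts of size 1 or 2. The number of 2's can be any j in 0..18, and the rest are 1's, so
[x^37] = floor(37/2) + 1 = 19.

19


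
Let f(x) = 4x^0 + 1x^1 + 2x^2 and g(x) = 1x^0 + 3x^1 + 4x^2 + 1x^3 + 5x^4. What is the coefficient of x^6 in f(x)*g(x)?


Cauchy product at x^6:
2*5
= 10

10


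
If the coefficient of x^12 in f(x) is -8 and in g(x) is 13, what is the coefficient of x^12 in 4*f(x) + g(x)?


Scalar multiplication scales coefficients: 4 * -8 = -32.
Then add the g coefficient: -32 + 13
= -19

-19


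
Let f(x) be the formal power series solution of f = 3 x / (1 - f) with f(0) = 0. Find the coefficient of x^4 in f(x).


Apply Lagrange inversion: f = 3 x * phi(f) with phi(t) = 1/(1 - t), so
[x^n] f = 3^n * (1/n) [t^(n-1)] phi(t)^n = 3^n * (1/n) [t^(n-1)] (1 - t)^(-n) = 3^n * (1/n) C(2n - 2, n - 1) = 3^n * C_{n-1}.
For n = 4: C_3 = C(6, 3) / 4 = 20/4 = 5.
With the 3^4 = 81 factor, the coefficient is 81 * 5 = 405.

405


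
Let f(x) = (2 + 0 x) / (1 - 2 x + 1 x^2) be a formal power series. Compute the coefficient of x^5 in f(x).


Write f(x) = sum_{k>=0} a_k x^k. Multiplying both sides by 1 - 2 x + 1 x^2 gives
(1 - 2 x + 1 x^2) sum_{k>=0} a_k x^k = 2 + 0 x.
Matching coefficients:
 x^0: a_0 = 2
 x^1: a_1 - 2 a_0 = 0  =>  a_1 = 2*2 + 0 = 4
 x^k (k >= 2): a_k = 2 a_{k-1} - 1 a_{k-2}.
Iterating: a_2 = 6, a_3 = 8, a_4 = 10, a_5 = 12.
So the coefficient of x^5 is 12.

12


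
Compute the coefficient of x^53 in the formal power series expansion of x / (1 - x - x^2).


Let f(x) = sum_{k>=0} a_k x^k. Multiplying f(x) * (1 - x - x^2) = x and matching coefficients gives a_0 = 0, a_1 = 1, and a_k = a_{k-1} + a_{k-2} for k >= 2. These are the Fibonacci numbers F_k.
Iterating from F_0 = 0, F_1 = 1:
F_0=0, F_1=1, F_2=1, F_3=2, F_4=3, F_5=5, F_6=8, F_7=13, F_8=21, F_9=34, ...
F_53 = 53316291173.

53316291173


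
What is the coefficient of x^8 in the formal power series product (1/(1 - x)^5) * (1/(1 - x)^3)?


Combine the factors: (1/(1 - x)^5) * (1/(1 - x)^3) = 1/(1 - x)^8.
Then use 1/(1 - x)^r = sum_{k>=0} C(k + r - 1, r - 1) x^k with r = 8 and k = 8:
C(15, 7) = 6435.

6435


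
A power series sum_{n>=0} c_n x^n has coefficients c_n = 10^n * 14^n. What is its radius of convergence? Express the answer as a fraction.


By the root test (Cauchy-Hadamard), the radius is R = 1 / limsup_n |c_n|^(1/n).
Here |c_n|^(1/n) = (10^n * 14^n)^(1/n) = 10 * 14 = 140 for all n.
So R = 1/140 = 1/140.

1/140


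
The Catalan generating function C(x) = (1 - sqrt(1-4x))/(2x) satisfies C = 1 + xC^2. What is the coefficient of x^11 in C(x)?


Substituting x -> x scales the n-th coefficient by 1, so [x^11] C(x) = C_11.
C_11 = C(2*11, 11)/(12) = 705432/12 = 58786.
= 58786.

58786


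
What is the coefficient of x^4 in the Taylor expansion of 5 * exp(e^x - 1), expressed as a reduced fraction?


exp(e^x - 1) = sum_{k>=0} Bell_k x^k / k!, where Bell_k is the k-th Bell number.
So the coefficient of x^4 is 5 * Bell_4 / 4!.
Computing: Bell_4 = 15 and 4! = 24, giving
5 * 15/24 = 25/8.

25/8


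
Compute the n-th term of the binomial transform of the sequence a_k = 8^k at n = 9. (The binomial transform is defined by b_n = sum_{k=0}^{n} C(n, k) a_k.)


With a_k = 8^k, b_n = sum_{k=0}^{n} C(n, k) 8^k = (1 + 8)^n by the binomial theorem.
For n = 9: (1 + 8)^9 = 9^9 = 387420489.

387420489


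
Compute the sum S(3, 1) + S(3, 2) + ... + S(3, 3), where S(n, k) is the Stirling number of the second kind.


By definition, S(n, k) counts partitions of an n-set into exactly k nonempty blocks.
Computing row n = 3 for k = 1..3:
S(3, k): 1, 3, 1
Sum = 5. (This equals Bell_3 since the sum runs over all k.)

5
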